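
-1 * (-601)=601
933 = 933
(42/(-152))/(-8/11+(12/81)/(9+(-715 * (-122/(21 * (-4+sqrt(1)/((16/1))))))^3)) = 628014313222588121907/1652955422102098783600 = 0.38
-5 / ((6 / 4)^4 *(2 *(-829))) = 40 / 67149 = 0.00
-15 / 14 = -1.07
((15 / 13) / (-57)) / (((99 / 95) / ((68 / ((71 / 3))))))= -1700 / 30459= -0.06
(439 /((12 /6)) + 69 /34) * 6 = 22596 /17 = 1329.18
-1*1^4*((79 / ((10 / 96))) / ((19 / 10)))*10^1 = -75840 / 19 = -3991.58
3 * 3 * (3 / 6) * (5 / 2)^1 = 45 / 4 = 11.25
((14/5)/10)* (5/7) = 1/5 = 0.20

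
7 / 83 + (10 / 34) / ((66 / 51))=569 / 1826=0.31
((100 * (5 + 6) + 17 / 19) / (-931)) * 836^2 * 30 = -1214859360 / 49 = -24793048.16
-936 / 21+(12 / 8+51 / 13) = -7125 / 182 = -39.15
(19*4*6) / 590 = 228 / 295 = 0.77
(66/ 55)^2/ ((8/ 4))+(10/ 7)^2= 3382/ 1225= 2.76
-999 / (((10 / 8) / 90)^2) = -5178816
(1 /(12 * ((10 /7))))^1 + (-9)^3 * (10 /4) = -218693 /120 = -1822.44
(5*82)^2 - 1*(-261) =168361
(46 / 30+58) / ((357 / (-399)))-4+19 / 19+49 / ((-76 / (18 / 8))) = -5502983 / 77520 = -70.99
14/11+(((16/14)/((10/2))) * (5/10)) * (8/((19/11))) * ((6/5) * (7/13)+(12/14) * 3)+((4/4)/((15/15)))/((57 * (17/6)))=168729536/56581525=2.98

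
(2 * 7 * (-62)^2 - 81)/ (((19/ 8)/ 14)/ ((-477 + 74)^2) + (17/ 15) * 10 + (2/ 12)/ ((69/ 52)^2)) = 2792124632305008/ 593809974397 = 4702.05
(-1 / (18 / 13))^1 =-13 / 18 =-0.72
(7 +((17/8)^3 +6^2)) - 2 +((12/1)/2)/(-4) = 25137/512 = 49.10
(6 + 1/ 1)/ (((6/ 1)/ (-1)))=-7/ 6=-1.17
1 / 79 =0.01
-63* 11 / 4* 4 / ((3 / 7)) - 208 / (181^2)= -52974745 / 32761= -1617.01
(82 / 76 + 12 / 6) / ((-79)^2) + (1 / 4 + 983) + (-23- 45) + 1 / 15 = 6512243611 / 7114740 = 915.32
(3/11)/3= 1/11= 0.09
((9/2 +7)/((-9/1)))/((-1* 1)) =1.28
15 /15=1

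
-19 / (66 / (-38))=10.94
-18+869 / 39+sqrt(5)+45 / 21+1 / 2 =sqrt(5)+3781 / 546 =9.16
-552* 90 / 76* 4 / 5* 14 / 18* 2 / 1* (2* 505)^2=-15766665600 / 19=-829824505.26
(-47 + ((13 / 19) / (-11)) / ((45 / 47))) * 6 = -282.39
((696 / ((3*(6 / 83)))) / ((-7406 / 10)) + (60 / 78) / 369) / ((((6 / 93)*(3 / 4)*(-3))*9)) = 4770207460 / 1438826571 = 3.32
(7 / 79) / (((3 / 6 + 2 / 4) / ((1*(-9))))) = -0.80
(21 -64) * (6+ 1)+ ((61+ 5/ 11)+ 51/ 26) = -237.58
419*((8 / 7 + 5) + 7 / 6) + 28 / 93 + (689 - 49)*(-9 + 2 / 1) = -1844945 / 1302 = -1417.01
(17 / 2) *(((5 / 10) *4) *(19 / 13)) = 323 / 13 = 24.85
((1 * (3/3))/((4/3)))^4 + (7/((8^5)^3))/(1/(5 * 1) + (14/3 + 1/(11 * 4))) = 1283026990399653/4054998883237888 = 0.32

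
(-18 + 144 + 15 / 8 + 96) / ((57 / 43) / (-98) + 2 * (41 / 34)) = 64151829 / 687220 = 93.35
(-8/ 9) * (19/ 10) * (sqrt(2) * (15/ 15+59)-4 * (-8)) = -304 * sqrt(2)/ 3-2432/ 45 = -197.35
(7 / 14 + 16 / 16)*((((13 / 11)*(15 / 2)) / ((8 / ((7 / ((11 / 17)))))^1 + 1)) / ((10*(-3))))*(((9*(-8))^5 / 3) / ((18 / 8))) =73032683.76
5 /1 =5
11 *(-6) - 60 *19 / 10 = -180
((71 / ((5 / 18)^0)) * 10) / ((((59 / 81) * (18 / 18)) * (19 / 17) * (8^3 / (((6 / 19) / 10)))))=293301 / 5452544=0.05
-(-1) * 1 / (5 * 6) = 0.03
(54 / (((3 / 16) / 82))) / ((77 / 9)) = 212544 / 77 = 2760.31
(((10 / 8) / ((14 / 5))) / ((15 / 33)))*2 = 55 / 28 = 1.96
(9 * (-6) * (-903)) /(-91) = -6966 /13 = -535.85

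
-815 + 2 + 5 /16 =-13003 /16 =-812.69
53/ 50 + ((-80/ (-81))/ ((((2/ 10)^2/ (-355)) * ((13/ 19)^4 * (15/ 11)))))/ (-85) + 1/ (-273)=14292919493711/ 41294921850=346.12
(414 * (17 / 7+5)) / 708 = 1794 / 413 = 4.34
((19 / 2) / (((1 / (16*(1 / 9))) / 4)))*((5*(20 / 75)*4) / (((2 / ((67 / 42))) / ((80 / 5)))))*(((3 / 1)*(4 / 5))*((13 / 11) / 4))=33892352 / 10395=3260.45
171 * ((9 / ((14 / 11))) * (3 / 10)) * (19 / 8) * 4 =964953 / 280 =3446.26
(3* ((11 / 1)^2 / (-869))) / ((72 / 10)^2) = -275 / 34128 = -0.01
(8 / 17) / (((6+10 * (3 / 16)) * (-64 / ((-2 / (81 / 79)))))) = 158 / 86751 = 0.00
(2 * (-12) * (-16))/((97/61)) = 23424/97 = 241.48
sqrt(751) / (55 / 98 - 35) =-98*sqrt(751) / 3375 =-0.80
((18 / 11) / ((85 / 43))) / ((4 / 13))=5031 / 1870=2.69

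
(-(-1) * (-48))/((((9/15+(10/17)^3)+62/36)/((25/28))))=-16.97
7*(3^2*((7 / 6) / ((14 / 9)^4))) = 19683 / 1568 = 12.55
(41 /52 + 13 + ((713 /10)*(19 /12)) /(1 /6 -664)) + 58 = 71.62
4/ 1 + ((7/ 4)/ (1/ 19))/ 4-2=165/ 16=10.31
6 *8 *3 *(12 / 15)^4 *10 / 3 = 24576 / 125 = 196.61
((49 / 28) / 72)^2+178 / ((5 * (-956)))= -3632453 / 99118080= -0.04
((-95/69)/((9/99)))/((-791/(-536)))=-560120/54579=-10.26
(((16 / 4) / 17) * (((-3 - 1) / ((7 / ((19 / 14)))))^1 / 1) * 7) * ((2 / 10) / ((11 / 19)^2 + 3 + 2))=-27436 / 572985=-0.05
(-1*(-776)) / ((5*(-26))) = -388 / 65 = -5.97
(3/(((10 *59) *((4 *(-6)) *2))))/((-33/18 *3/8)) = 1/6490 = 0.00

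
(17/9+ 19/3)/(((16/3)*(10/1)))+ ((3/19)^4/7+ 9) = 2004226099/218939280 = 9.15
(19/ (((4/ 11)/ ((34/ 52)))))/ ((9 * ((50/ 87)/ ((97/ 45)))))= 9994589/ 702000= 14.24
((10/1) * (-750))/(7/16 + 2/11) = -1320000/109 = -12110.09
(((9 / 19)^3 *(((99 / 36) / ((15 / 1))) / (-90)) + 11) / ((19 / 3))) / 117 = 1160731 / 78192600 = 0.01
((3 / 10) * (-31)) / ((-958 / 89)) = 0.86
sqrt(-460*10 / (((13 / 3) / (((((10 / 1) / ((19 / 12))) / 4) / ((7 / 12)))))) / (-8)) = 30*sqrt(1193010) / 1729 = 18.95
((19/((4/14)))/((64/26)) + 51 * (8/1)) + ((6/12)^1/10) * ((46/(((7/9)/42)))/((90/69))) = 530.24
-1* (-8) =8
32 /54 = 0.59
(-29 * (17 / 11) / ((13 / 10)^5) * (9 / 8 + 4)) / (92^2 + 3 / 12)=-1010650000 / 138279538111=-0.01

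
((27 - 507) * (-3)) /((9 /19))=3040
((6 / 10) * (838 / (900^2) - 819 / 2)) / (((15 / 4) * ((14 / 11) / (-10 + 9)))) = 1824317891 / 35437500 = 51.48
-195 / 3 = -65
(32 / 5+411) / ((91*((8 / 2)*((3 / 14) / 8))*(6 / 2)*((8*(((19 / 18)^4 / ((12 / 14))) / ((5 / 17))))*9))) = 8114256 / 201606587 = 0.04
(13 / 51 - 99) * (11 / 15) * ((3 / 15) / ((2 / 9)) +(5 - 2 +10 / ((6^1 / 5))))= -10165166 / 11475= -885.85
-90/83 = -1.08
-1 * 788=-788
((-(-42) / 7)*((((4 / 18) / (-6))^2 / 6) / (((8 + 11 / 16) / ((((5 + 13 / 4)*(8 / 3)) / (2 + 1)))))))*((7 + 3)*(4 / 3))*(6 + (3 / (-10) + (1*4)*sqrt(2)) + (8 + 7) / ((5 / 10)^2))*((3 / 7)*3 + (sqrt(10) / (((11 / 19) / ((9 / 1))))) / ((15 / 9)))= 33.91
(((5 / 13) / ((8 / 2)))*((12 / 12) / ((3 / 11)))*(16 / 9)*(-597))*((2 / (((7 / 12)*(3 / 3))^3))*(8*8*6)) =-6455623680 / 4459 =-1447773.87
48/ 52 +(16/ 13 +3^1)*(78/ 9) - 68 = -1186/ 39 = -30.41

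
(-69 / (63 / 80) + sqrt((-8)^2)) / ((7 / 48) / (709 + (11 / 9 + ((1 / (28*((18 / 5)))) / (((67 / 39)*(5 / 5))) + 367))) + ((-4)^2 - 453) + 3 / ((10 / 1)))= 3041019806 / 16679588331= 0.18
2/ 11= 0.18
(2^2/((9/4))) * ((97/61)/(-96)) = -97/3294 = -0.03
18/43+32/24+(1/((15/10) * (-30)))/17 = 57587/32895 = 1.75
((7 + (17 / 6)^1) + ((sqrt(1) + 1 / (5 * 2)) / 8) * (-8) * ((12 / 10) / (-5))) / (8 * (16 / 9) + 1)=22719 / 34250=0.66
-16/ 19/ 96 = -1/ 114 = -0.01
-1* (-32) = 32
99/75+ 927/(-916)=7053/22900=0.31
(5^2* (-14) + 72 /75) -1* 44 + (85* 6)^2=6492674 /25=259706.96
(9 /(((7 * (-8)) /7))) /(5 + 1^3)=-3 /16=-0.19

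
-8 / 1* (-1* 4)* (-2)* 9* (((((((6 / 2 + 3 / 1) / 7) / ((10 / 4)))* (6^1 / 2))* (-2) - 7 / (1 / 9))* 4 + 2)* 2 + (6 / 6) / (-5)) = 10415808 / 35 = 297594.51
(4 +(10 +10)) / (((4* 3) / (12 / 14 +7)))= 110 / 7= 15.71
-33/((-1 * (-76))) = -33/76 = -0.43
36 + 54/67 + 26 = 4208/67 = 62.81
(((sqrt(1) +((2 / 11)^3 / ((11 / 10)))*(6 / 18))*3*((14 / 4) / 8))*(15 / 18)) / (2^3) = 1540105 / 11244288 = 0.14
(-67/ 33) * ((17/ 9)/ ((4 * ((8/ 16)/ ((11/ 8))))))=-1139/ 432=-2.64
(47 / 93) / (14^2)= 47 / 18228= 0.00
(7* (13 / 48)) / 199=91 / 9552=0.01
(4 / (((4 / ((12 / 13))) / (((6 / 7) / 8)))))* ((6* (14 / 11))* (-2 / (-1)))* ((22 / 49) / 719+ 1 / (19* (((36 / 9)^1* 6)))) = 407367 / 95722627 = 0.00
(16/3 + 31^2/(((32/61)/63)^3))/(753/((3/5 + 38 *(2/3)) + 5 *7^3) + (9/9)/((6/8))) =2136481818356322833/2266578944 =942601987.90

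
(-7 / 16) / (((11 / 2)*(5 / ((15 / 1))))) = -21 / 88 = -0.24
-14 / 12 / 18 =-7 / 108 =-0.06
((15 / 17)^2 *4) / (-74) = -450 / 10693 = -0.04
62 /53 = 1.17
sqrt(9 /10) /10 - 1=-1 + 3 * sqrt(10) /100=-0.91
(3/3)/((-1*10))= -0.10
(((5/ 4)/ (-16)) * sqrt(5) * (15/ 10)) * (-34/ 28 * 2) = 255 * sqrt(5)/ 896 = 0.64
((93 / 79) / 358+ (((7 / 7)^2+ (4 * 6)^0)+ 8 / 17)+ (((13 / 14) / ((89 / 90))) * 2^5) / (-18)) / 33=240986015 / 9884643846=0.02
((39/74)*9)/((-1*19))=-351/1406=-0.25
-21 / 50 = -0.42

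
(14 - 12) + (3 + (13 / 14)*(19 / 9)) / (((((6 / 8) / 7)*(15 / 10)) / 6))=5054 / 27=187.19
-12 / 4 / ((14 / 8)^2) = -48 / 49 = -0.98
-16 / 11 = -1.45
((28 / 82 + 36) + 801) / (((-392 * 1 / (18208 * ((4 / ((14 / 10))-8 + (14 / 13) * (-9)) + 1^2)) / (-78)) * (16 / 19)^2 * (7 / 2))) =-26635012623483 / 1575056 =-16910517.86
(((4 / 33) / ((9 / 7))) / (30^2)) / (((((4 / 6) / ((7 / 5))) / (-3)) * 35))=-7 / 371250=-0.00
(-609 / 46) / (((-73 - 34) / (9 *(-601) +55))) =-1630293 / 2461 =-662.45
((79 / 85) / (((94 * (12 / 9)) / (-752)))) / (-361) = 474 / 30685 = 0.02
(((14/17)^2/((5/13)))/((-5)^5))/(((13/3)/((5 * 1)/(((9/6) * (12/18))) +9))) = -8232/4515625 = -0.00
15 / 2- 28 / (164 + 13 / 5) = 1745 / 238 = 7.33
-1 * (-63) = 63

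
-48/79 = -0.61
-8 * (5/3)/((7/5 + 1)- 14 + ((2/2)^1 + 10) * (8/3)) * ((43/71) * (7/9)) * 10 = -43000/12141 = -3.54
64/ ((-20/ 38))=-608/ 5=-121.60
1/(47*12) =1/564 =0.00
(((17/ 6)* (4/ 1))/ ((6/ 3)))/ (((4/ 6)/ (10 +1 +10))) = 357/ 2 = 178.50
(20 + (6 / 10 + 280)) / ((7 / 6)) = 9018 / 35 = 257.66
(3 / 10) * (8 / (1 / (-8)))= -96 / 5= -19.20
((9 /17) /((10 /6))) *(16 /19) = 432 /1615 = 0.27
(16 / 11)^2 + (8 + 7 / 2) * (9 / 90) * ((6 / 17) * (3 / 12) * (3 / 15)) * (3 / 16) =13951447 / 6582400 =2.12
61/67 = 0.91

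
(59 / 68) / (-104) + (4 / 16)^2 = 383 / 7072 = 0.05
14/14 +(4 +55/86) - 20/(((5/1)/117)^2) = -4706591/430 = -10945.56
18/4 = 9/2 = 4.50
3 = 3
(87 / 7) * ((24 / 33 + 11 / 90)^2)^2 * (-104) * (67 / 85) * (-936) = 657057655539058748 / 1323043115625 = 496626.03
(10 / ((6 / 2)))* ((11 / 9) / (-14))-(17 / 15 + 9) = -9851 / 945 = -10.42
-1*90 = -90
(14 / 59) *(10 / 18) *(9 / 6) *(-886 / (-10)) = 3101 / 177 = 17.52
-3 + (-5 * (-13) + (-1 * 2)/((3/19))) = 148/3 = 49.33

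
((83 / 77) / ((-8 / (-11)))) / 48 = 83 / 2688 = 0.03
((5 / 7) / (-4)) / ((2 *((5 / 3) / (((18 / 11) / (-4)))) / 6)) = 81 / 616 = 0.13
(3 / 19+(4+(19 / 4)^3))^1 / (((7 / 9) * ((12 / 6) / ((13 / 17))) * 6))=5279703 / 578816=9.12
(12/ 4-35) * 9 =-288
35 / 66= 0.53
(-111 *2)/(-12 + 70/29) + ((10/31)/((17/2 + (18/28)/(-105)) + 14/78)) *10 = 4201364043/178552033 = 23.53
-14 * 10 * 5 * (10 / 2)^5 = -2187500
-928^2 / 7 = -861184 / 7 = -123026.29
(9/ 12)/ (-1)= -3/ 4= -0.75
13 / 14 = 0.93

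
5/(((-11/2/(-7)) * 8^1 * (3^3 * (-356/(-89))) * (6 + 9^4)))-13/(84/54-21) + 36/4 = 52801207853/5461117200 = 9.67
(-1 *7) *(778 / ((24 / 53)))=-144319 / 12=-12026.58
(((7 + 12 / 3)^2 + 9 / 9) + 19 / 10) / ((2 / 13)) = 16107 / 20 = 805.35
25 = 25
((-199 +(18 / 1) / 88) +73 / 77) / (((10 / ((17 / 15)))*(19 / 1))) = -1035929 / 877800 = -1.18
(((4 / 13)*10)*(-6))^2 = 57600 / 169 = 340.83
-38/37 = -1.03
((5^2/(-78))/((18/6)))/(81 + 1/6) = -25/18993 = -0.00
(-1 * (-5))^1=5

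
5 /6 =0.83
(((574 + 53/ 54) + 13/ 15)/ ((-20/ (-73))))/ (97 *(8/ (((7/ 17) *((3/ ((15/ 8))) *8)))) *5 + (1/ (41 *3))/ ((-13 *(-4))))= 42346726877/ 14831727525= 2.86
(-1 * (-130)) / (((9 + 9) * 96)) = 65 / 864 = 0.08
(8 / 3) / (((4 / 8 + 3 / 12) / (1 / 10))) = 16 / 45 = 0.36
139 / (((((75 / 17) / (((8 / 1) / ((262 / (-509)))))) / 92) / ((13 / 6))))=-2877018664 / 29475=-97608.78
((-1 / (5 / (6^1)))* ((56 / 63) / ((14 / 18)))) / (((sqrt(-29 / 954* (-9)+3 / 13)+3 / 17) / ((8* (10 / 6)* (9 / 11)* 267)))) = 21616388352 / 14510881 - 88891776* sqrt(957710) / 14510881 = -4505.27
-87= -87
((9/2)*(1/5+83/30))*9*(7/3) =5607/20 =280.35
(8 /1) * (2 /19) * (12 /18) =32 /57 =0.56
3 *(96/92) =72/23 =3.13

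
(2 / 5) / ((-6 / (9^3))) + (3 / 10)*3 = -477 / 10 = -47.70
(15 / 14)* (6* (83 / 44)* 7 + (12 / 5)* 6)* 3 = 92691 / 308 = 300.94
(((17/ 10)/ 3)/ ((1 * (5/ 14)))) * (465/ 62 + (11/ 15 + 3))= 40103/ 2250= 17.82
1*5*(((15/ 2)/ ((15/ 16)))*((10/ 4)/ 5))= 20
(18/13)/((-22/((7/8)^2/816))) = -147/2489344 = -0.00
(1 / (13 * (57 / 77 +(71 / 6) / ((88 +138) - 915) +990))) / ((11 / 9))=20034 / 315364991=0.00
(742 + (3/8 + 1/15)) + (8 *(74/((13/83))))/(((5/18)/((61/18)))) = 73093313/1560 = 46854.69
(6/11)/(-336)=-1/616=-0.00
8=8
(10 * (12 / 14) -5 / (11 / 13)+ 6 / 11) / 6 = 247 / 462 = 0.53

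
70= 70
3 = 3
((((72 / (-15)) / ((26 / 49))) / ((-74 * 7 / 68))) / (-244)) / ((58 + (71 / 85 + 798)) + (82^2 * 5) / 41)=-0.00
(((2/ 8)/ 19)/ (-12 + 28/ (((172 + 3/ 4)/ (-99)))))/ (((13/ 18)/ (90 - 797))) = 0.46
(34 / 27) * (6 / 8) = 17 / 18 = 0.94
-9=-9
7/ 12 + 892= 10711/ 12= 892.58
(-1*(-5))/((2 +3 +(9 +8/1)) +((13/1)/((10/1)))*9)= 50/337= 0.15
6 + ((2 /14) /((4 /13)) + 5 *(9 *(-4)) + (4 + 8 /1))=-4523 /28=-161.54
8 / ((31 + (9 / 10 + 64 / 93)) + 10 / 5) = 7440 / 32167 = 0.23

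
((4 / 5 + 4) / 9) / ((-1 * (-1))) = 0.53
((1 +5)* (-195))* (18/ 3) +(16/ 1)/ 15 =-105284/ 15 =-7018.93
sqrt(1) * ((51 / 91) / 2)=51 / 182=0.28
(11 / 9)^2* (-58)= -7018 / 81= -86.64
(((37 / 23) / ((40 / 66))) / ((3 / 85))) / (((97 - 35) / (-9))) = -10.92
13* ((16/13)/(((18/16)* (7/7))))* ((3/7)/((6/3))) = 64/21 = 3.05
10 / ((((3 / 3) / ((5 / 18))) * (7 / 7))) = 25 / 9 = 2.78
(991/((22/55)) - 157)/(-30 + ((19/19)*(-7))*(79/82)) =-190281/3013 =-63.15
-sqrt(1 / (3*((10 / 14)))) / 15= -sqrt(105) / 225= -0.05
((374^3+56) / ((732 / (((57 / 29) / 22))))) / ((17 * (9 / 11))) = 459.05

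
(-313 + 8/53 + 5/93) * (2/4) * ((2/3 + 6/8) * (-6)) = 6552514/4929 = 1329.38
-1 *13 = -13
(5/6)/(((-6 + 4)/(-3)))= 5/4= 1.25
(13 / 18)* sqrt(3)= 13* sqrt(3) / 18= 1.25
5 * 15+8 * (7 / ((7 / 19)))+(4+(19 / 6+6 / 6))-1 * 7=228.17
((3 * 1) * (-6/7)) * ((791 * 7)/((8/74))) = -263403/2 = -131701.50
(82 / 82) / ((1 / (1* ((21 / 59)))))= 21 / 59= 0.36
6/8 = 3/4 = 0.75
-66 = -66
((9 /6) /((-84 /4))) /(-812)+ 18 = 204625 /11368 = 18.00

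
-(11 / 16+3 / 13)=-191 / 208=-0.92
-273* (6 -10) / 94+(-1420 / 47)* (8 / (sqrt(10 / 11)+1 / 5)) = 755294 / 11233 -284000* sqrt(110) / 11233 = -197.93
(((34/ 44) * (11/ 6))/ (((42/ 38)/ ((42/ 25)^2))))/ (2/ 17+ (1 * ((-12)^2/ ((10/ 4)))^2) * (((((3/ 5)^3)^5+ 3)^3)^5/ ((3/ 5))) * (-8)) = -5702830272558896632134828329924264799012363496044528510451498492304602958770228226871187380945278508543370361393219061980908168862924867426045238971710205078125/ 1002982462483811418451758285851391517038117710590717155492564820046983791446489660231299657687965590308736999342363961490330054967907240255720628918937300610402089702133454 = -0.00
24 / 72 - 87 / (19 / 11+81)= -1961 / 2730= -0.72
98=98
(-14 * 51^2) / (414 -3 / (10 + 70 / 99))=-612680 / 6961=-88.02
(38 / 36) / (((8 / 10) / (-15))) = -475 / 24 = -19.79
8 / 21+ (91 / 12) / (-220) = 6403 / 18480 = 0.35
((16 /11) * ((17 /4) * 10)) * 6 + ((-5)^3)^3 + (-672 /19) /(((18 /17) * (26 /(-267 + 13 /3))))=-47742443849 /24453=-1952416.63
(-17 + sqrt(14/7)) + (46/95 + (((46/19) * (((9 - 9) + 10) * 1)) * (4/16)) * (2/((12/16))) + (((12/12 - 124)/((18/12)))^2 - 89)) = sqrt(2) + 1890868/285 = 6636.04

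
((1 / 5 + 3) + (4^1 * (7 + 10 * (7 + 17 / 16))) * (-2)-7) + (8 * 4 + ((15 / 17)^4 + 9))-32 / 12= -834200062 / 1252815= -665.86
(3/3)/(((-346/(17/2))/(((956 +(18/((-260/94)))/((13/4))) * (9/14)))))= -15417198/1023295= -15.07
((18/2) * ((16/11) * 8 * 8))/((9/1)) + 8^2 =1728/11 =157.09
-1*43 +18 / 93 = -1327 / 31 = -42.81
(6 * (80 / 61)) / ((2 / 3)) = 720 / 61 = 11.80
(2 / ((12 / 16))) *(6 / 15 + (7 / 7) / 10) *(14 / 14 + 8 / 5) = 52 / 15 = 3.47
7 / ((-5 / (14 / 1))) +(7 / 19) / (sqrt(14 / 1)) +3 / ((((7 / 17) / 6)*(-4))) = -2137 / 70 +sqrt(14) / 38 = -30.43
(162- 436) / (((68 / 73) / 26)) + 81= -128636 / 17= -7566.82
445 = 445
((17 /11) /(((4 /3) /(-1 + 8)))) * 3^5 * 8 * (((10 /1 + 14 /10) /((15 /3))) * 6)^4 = 2373607522010592 /4296875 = 552403205.12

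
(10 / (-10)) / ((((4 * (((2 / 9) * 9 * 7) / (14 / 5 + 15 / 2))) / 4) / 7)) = -103 / 20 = -5.15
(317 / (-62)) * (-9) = 2853 / 62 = 46.02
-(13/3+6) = -31/3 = -10.33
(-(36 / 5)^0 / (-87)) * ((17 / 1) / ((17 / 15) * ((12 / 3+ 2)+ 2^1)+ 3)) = 85 / 5249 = 0.02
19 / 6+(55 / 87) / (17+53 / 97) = 237118 / 74037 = 3.20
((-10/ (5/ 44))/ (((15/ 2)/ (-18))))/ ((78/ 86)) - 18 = 13966/ 65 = 214.86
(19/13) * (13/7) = 19/7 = 2.71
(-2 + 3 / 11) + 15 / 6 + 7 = 171 / 22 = 7.77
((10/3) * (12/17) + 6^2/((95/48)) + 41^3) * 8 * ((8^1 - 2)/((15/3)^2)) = 5344348368/40375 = 132367.76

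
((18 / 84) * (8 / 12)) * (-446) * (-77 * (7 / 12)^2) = 120197 / 72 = 1669.40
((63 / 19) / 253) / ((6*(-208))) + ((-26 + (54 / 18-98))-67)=-375945877 / 1999712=-188.00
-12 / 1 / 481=-12 / 481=-0.02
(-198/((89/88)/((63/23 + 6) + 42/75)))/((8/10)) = -23291532/10235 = -2275.67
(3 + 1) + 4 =8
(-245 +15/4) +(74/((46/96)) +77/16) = -30177/368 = -82.00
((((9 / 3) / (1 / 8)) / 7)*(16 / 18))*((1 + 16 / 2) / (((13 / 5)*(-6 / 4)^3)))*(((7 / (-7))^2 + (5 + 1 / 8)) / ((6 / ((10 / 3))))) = -11200 / 1053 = -10.64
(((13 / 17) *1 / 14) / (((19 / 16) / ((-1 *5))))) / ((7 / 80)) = -41600 / 15827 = -2.63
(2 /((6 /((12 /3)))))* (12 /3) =5.33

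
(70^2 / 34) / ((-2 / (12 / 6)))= -2450 / 17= -144.12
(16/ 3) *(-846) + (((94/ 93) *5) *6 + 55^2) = -1456.68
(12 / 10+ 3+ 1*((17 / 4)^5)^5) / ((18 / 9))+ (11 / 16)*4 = 28853137061742066500843331822549 / 11258999068426240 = 2562673367888918.33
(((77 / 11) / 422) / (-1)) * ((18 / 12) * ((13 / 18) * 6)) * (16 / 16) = -91 / 844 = -0.11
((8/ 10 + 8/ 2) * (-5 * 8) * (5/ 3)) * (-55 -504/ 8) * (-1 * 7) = -264320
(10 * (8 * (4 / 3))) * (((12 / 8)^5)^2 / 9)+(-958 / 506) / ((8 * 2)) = 691519 / 1012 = 683.32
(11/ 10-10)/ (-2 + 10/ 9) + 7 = 1361/ 80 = 17.01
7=7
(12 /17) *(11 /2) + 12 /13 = 1062 /221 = 4.81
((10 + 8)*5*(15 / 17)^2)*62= 1255500 / 289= 4344.29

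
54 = 54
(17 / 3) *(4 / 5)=68 / 15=4.53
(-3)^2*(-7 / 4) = -63 / 4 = -15.75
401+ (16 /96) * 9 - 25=755 /2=377.50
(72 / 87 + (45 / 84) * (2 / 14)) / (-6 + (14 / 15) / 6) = -231255 / 1494892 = -0.15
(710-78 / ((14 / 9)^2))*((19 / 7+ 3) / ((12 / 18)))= 1992630 / 343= 5809.42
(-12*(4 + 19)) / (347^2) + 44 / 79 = 5276192 / 9512311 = 0.55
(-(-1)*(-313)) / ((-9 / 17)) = 5321 / 9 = 591.22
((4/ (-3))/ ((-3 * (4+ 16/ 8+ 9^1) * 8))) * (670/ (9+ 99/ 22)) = 134/ 729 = 0.18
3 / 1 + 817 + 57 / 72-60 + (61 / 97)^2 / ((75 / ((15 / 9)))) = 2577013733 / 3387240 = 760.80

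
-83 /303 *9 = -249 /101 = -2.47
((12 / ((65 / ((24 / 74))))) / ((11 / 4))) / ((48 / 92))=1104 / 26455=0.04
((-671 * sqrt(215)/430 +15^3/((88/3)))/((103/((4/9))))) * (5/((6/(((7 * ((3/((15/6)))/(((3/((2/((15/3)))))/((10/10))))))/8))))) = 525/9064 -4697 * sqrt(215)/5979150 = 0.05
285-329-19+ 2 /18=-566 /9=-62.89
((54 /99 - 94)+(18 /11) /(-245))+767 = 165017 /245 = 673.54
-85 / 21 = -4.05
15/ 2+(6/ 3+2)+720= 1463/ 2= 731.50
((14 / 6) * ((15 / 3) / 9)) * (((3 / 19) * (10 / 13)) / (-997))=-350 / 2216331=-0.00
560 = 560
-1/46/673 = -0.00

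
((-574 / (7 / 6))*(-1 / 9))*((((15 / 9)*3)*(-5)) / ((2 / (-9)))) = 6150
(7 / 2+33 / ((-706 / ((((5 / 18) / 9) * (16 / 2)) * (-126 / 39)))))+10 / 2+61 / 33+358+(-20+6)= 322002709 / 908622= 354.39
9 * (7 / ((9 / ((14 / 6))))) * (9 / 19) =147 / 19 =7.74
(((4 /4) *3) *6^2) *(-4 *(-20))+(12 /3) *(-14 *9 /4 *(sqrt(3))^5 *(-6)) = 8640+6804 *sqrt(3) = 20424.87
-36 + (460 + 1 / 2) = 849 / 2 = 424.50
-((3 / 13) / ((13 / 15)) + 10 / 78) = -200 / 507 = -0.39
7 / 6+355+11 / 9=6433 / 18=357.39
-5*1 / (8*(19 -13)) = -5 / 48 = -0.10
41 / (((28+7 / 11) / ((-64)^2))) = 1847296 / 315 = 5864.43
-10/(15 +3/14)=-140/213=-0.66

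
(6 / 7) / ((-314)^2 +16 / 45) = 135 / 15528926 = 0.00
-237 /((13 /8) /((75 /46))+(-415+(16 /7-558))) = 497700 /2036407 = 0.24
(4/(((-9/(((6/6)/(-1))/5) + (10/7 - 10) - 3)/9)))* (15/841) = 210/10933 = 0.02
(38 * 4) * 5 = 760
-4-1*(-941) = 937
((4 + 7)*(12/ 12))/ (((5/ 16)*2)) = 17.60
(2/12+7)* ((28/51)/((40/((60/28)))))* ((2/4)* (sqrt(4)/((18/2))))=43/1836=0.02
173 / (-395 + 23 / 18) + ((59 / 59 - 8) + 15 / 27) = -439072 / 63783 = -6.88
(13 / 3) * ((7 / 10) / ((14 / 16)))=52 / 15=3.47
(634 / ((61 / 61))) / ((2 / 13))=4121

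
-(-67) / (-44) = -67 / 44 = -1.52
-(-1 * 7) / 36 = 7 / 36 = 0.19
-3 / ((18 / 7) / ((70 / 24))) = -245 / 72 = -3.40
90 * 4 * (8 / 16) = 180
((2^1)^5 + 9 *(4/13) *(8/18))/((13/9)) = 3888/169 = 23.01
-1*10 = -10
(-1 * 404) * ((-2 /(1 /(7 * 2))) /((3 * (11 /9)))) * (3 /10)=50904 /55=925.53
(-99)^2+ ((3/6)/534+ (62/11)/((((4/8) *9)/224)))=355314733/35244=10081.57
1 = 1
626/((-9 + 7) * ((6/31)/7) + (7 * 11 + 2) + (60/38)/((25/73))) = 12904990/1722491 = 7.49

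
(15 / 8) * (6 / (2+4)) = 15 / 8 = 1.88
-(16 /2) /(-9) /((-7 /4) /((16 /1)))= -512 /63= -8.13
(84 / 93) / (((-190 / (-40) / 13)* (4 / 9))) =3276 / 589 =5.56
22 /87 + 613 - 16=51961 /87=597.25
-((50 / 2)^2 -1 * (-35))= -660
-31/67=-0.46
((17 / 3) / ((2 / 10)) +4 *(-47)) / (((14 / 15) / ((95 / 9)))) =-227525 / 126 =-1805.75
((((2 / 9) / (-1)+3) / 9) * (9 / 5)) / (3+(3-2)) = 5 / 36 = 0.14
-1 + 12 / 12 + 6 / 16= 3 / 8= 0.38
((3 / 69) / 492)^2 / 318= 1 / 40720490208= 0.00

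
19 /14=1.36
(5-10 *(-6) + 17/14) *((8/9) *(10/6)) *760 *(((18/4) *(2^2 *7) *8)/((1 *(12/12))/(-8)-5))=-601190400/41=-14663180.49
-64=-64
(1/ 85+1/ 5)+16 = 1378/ 85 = 16.21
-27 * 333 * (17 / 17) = -8991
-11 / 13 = -0.85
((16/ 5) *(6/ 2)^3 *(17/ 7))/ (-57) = -2448/ 665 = -3.68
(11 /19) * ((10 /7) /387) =110 /51471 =0.00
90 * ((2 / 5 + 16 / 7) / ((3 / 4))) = 322.29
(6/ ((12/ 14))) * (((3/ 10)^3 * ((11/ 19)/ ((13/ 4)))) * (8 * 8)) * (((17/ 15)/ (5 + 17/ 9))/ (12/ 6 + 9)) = 154224/ 4785625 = 0.03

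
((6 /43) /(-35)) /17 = -6 /25585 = -0.00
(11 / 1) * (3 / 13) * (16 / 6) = 88 / 13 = 6.77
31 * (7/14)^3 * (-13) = -403/8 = -50.38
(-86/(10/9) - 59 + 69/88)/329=-59671/144760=-0.41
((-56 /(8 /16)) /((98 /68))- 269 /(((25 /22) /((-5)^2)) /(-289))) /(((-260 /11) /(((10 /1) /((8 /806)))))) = -2041152685 /28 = -72898310.18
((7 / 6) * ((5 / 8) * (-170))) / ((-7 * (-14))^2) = -425 / 32928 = -0.01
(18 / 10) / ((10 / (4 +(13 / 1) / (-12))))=21 / 40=0.52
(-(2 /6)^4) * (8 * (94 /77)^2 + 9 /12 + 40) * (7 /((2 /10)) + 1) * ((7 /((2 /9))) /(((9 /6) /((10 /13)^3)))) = -416393000 /1860859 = -223.76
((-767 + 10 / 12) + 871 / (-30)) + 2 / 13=-51678 / 65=-795.05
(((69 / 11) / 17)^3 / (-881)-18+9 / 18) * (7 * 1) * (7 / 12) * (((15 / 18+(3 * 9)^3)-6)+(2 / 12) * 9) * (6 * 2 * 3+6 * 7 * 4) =-291653980821294413 / 1016653737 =-286876416.43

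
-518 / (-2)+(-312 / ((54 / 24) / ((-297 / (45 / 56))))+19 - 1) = 257641 / 5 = 51528.20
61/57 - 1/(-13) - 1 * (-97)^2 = -6971219/741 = -9407.85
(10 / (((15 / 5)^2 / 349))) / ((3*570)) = 0.23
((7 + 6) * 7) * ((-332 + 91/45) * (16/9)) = -21620144/405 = -53383.07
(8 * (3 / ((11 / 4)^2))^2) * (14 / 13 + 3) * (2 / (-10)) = -976896 / 951665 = -1.03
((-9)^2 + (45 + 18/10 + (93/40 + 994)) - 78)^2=70040161/64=1094377.52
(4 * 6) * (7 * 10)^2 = 117600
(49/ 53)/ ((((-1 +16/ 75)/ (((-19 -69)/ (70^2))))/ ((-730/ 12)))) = -4015/ 3127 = -1.28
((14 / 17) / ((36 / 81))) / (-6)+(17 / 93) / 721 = -1406957 / 4559604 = -0.31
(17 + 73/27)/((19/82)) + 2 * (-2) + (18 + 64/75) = 67426/675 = 99.89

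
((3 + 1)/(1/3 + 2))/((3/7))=4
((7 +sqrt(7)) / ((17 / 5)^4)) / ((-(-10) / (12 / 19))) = 750 * sqrt(7) / 1586899 +5250 / 1586899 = 0.00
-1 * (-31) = 31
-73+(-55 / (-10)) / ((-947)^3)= -123994605969 / 1698556246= -73.00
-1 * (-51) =51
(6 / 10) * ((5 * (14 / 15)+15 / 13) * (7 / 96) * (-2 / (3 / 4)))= -1589 / 2340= -0.68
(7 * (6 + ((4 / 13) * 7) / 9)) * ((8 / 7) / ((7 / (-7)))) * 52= -23360 / 9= -2595.56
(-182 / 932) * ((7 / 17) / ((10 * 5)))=-637 / 396100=-0.00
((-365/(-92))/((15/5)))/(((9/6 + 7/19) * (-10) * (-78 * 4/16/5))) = 6935/382122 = 0.02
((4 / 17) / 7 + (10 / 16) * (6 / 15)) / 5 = 0.06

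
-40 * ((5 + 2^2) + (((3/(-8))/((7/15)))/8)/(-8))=-161505/448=-360.50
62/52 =1.19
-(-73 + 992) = -919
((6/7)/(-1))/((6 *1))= -0.14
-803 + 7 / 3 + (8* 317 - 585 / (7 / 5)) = 27667 / 21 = 1317.48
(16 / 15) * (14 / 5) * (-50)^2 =7466.67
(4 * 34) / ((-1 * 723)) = -136 / 723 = -0.19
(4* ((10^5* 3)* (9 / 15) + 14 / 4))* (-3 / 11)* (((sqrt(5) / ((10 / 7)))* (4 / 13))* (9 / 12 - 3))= 68041323* sqrt(5) / 715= 212790.24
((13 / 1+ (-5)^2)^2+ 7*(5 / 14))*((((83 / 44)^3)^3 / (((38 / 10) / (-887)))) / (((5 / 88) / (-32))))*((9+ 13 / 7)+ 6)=2572966971654958472382337 / 2653996792832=969468756934.49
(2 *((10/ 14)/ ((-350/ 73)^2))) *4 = 10658/ 42875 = 0.25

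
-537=-537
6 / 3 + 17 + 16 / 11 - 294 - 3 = -3042 / 11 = -276.55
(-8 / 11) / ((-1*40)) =1 / 55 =0.02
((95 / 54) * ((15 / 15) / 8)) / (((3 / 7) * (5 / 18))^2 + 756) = 4655 / 16003308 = 0.00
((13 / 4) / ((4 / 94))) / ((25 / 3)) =1833 / 200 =9.16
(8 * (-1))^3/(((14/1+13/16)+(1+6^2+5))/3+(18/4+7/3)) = -24576/1237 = -19.87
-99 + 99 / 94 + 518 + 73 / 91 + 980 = 11982917 / 8554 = 1400.86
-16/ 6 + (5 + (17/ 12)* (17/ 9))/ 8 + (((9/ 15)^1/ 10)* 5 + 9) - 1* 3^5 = -1016959/ 4320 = -235.41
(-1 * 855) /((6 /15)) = -4275 /2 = -2137.50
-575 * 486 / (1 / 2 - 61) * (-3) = -1676700 / 121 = -13857.02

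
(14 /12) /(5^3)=7 /750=0.01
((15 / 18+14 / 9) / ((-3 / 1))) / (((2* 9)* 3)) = -43 / 2916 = -0.01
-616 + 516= -100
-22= -22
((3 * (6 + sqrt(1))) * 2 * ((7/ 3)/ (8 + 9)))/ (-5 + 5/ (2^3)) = -112/ 85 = -1.32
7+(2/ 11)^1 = 79/ 11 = 7.18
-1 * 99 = -99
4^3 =64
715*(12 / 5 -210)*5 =-742170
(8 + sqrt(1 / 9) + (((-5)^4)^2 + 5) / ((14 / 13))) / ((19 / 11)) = 83792060 / 399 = 210005.16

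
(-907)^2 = 822649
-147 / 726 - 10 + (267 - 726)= -469.20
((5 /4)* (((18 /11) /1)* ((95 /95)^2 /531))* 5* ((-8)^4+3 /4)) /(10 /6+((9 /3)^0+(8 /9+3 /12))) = 3687075 /177826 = 20.73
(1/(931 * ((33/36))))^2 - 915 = -95963443971/104878081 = -915.00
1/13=0.08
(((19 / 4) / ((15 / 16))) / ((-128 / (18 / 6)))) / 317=-19 / 50720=-0.00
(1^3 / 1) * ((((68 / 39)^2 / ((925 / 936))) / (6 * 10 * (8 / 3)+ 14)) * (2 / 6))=18496 / 3138525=0.01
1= 1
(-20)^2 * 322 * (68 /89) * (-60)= -525504000 /89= -5904539.33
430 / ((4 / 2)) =215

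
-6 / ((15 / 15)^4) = -6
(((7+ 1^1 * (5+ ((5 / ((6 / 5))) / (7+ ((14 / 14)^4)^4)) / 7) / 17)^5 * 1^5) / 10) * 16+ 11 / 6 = 125930641987708086032569 / 3800327384961515520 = 33136.79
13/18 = 0.72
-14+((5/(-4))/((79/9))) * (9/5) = -4505/316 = -14.26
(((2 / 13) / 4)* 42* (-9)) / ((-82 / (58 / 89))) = 5481 / 47437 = 0.12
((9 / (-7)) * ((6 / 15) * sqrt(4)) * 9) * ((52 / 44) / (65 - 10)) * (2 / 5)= -8424 / 105875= -0.08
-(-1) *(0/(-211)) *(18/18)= 0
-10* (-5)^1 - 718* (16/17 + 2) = -35050/17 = -2061.76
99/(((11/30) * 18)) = 15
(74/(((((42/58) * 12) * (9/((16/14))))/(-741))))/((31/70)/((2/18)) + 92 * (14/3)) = -10601240/5732811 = -1.85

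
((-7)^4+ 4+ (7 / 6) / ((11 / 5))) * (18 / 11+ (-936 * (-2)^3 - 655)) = 11936111465 / 726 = 16440924.88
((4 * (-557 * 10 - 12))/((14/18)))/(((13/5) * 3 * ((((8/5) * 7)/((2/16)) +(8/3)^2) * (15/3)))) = -376785/49504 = -7.61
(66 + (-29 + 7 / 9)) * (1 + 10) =3740 / 9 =415.56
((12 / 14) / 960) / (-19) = -1 / 21280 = -0.00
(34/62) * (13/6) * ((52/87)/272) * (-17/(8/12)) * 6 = -2873/7192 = -0.40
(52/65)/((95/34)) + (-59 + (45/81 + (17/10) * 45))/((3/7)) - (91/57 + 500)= -11777981/25650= -459.18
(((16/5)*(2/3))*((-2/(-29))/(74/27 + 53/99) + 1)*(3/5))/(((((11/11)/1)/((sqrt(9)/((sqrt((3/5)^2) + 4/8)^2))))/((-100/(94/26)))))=-306009600/3414257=-89.63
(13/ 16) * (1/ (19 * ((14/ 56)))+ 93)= 23023/ 304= 75.73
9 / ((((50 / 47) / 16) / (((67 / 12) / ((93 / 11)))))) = 69278 / 775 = 89.39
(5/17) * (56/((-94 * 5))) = -28/799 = -0.04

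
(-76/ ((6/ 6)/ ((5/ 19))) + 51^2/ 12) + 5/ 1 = 807/ 4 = 201.75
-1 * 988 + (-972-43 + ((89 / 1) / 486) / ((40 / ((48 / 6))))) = -4867201 / 2430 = -2002.96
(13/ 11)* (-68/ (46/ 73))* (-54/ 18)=96798/ 253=382.60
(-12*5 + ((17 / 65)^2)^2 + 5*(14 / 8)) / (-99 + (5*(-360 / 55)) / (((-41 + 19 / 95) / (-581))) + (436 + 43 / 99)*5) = -6158171121003 / 194331043270000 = -0.03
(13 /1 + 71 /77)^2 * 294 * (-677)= -4667985408 /121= -38578391.80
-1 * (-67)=67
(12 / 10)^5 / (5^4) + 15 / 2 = 29312427 / 3906250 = 7.50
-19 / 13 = -1.46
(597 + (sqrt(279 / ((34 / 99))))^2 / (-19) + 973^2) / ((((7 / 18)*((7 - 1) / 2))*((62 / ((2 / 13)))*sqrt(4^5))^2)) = 1835834925 / 376019710976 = 0.00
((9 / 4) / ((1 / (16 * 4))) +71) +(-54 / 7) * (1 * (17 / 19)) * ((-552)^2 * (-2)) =559465139 / 133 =4206504.80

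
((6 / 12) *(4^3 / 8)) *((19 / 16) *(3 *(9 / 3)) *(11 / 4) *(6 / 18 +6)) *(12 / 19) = 1881 / 4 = 470.25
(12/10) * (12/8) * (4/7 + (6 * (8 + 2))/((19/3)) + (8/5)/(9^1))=61184/3325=18.40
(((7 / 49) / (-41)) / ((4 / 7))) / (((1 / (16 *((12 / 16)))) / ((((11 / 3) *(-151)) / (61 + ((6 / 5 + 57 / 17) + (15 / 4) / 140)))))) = 15812720 / 25597079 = 0.62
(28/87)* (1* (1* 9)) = 84/29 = 2.90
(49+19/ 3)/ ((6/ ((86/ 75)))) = 7138/ 675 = 10.57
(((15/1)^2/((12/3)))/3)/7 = 75/28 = 2.68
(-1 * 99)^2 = 9801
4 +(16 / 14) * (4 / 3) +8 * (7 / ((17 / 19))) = 24316 / 357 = 68.11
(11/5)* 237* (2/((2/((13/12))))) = 11297/20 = 564.85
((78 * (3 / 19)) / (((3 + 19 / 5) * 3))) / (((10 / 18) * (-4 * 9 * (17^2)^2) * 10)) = -39 / 1079091320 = -0.00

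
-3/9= -1/3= -0.33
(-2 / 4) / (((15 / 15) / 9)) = -9 / 2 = -4.50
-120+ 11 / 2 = -229 / 2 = -114.50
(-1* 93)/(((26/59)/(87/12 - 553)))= 11978121/104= 115174.24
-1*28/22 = -14/11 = -1.27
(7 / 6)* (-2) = -7 / 3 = -2.33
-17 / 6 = -2.83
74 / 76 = 0.97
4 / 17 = 0.24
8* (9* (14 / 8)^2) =441 / 2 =220.50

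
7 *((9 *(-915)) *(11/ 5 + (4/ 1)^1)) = -357399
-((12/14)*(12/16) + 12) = -177/14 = -12.64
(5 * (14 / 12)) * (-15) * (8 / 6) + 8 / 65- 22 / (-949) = -116.52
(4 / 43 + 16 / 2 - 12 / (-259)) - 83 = -833723 / 11137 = -74.86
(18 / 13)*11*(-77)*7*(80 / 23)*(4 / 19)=-34151040 / 5681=-6011.45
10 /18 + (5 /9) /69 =350 /621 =0.56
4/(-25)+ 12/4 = 71/25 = 2.84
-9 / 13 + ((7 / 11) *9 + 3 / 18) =4463 / 858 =5.20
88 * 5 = 440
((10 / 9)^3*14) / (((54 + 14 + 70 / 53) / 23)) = 8533000 / 1339173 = 6.37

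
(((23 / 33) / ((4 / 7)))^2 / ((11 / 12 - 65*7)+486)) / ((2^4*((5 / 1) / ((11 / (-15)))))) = -25921 / 60667200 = -0.00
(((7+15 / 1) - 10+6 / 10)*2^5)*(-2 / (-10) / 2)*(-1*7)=-7056 / 25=-282.24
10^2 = 100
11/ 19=0.58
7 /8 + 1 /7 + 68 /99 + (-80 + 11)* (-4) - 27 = 1389907 /5544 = 250.70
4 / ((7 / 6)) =24 / 7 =3.43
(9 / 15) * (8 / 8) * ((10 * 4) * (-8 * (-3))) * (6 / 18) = 192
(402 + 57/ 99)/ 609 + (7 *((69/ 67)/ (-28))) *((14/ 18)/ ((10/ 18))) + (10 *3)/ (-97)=-22679647/ 2612208060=-0.01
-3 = -3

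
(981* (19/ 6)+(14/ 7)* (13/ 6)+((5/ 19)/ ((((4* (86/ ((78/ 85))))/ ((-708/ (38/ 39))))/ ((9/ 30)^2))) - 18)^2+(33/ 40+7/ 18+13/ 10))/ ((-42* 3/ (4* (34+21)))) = -948367746166666950091/ 157940027010108000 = -6004.61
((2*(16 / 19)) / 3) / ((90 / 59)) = 944 / 2565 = 0.37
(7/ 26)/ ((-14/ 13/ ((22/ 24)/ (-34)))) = 11/ 1632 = 0.01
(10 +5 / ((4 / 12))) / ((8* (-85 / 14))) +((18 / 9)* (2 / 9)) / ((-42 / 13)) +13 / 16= 8237 / 51408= 0.16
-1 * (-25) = 25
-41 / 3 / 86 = -41 / 258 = -0.16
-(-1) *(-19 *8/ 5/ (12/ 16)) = -608/ 15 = -40.53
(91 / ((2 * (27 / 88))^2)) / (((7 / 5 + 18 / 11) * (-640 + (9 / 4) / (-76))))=-2945662720 / 23687413767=-0.12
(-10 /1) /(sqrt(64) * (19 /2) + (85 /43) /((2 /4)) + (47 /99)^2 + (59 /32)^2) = -4315576320 /36068847883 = -0.12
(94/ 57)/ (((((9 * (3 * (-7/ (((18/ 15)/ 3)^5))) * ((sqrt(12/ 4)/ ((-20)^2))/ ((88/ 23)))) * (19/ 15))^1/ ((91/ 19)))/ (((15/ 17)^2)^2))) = -1376460800 * sqrt(3)/ 13176022397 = -0.18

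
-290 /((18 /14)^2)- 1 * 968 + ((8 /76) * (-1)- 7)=-1770677 /1539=-1150.54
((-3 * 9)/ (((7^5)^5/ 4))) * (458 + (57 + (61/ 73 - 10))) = -0.00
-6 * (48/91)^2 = -13824/8281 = -1.67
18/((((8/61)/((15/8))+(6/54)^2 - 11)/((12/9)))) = -296460/134861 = -2.20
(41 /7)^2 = 1681 /49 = 34.31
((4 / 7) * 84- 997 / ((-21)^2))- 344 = -131533 / 441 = -298.26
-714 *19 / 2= -6783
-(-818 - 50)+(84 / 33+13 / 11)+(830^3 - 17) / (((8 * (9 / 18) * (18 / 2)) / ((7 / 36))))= 4893336115 / 1584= 3089227.35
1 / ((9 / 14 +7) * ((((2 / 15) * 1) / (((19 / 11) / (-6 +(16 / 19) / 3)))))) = -113715 / 383702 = -0.30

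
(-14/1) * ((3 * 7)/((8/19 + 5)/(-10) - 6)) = 55860/1243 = 44.94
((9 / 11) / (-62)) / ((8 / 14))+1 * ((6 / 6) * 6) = 16305 / 2728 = 5.98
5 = 5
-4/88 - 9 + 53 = 967/22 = 43.95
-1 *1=-1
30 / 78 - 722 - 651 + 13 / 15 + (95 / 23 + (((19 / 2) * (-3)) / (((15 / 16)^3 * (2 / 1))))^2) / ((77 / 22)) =-3404207469647 / 2648953125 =-1285.11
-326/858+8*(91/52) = 5843/429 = 13.62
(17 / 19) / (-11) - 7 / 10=-1633 / 2090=-0.78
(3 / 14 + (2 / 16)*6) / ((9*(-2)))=-3 / 56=-0.05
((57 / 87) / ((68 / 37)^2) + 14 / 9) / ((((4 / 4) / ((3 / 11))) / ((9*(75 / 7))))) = 475074675 / 10325392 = 46.01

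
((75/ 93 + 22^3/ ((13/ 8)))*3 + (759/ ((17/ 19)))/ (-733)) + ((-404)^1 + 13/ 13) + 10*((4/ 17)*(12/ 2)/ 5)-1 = 96709154264/ 5021783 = 19257.93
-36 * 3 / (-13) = 108 / 13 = 8.31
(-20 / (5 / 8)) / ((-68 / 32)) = 256 / 17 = 15.06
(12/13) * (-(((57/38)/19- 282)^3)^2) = -463450060847794.84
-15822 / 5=-3164.40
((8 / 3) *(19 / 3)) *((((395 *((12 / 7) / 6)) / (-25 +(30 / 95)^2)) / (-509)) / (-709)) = -43348880 / 204369436467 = -0.00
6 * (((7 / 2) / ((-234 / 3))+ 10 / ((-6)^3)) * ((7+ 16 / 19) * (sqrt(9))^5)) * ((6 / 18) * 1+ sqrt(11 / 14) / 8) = -85824 / 247 - 16092 * sqrt(154) / 1729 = -462.96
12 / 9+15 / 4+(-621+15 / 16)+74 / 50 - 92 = -846599 / 1200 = -705.50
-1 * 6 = -6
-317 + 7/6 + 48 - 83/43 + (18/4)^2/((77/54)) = -255.56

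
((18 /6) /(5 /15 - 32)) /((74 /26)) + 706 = 2481473 /3515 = 705.97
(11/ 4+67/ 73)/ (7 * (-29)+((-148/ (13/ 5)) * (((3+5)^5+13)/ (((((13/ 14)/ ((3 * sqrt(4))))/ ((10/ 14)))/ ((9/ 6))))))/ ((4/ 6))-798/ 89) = -2301273/ 12158143212460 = -0.00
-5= -5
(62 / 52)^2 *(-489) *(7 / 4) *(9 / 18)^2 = -3289503 / 10816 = -304.13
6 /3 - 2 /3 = 4 /3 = 1.33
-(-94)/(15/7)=658/15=43.87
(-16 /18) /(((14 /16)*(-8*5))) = 8 /315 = 0.03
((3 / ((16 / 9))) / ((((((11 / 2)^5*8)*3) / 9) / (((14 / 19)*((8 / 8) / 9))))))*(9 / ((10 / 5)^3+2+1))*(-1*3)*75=-127575 / 67319318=-0.00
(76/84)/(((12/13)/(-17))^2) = 927979/3024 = 306.87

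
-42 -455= -497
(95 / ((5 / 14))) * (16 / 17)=250.35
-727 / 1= -727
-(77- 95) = 18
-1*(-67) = 67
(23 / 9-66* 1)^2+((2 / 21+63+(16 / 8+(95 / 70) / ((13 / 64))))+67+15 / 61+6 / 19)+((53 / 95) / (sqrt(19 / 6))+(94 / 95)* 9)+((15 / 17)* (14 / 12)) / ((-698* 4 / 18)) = 53* sqrt(114) / 1805+8461313352712949 / 2027422149480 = 4173.75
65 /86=0.76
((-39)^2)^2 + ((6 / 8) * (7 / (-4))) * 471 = 37005165 / 16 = 2312822.81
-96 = -96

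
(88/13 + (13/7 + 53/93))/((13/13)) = 9.20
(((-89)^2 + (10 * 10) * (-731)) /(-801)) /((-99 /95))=-6192005 /79299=-78.08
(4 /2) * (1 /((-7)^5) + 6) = 201682 /16807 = 12.00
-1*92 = -92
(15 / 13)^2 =225 / 169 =1.33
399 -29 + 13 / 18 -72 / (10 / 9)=305.92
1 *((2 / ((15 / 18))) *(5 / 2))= 6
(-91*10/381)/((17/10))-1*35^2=-1226.40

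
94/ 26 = 47/ 13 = 3.62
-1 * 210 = -210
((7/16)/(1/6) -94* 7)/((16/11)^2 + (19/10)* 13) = -3172015/129788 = -24.44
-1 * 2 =-2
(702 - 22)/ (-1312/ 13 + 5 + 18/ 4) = -17680/ 2377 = -7.44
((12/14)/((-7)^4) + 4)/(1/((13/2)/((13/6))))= 201702/16807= 12.00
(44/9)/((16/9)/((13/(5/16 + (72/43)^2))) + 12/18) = 1057628/236411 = 4.47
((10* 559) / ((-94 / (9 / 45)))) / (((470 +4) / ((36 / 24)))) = -559 / 14852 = -0.04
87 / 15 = 29 / 5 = 5.80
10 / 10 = 1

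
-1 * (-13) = 13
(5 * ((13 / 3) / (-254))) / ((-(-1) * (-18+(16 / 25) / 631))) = 0.00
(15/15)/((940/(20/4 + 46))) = 51/940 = 0.05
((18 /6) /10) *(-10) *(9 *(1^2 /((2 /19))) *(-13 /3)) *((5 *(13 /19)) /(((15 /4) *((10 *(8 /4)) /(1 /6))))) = 169 /20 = 8.45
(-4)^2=16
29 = 29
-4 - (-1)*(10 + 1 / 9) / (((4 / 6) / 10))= 443 / 3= 147.67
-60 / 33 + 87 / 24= 159 / 88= 1.81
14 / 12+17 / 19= 235 / 114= 2.06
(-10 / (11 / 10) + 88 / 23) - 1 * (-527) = 131999 / 253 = 521.74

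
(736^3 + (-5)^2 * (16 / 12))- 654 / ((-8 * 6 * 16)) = 153096303431 / 384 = 398688290.18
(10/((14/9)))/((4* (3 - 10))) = -45/196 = -0.23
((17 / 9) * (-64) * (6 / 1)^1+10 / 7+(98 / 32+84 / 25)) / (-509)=6026851 / 4275600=1.41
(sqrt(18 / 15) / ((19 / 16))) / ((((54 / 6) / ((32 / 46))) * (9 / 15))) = 256 * sqrt(30) / 11799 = 0.12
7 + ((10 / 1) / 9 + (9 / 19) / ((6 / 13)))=9.14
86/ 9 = 9.56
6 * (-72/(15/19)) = -547.20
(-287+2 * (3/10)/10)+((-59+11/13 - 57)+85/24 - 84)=-3763907/7800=-482.55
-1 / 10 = -0.10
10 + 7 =17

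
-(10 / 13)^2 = -0.59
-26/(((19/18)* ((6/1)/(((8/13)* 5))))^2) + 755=3514415/4693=748.86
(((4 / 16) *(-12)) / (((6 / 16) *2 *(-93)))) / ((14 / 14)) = 4 / 93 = 0.04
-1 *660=-660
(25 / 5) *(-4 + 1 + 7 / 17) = -220 / 17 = -12.94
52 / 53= 0.98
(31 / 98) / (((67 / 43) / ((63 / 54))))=1333 / 5628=0.24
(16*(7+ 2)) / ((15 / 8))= 384 / 5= 76.80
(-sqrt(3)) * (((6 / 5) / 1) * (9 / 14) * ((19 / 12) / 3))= -57 * sqrt(3) / 140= -0.71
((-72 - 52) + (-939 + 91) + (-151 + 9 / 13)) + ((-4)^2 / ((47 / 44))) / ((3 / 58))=-1526374 / 1833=-832.72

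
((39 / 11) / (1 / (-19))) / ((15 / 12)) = -2964 / 55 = -53.89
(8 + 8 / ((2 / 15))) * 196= 13328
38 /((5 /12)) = 91.20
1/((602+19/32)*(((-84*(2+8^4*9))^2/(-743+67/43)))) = -15941/124243504375440681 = -0.00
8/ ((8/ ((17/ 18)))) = 17/ 18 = 0.94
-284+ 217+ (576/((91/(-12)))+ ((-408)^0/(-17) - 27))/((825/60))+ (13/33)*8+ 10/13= -70.57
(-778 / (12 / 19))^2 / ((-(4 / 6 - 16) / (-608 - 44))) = -8904181603 / 138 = -64523055.09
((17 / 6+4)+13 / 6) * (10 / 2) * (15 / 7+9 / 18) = 1665 / 14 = 118.93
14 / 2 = 7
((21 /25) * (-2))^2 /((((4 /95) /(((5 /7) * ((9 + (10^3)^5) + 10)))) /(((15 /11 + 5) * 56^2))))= 52553088000000998508672 /55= 955510690909109063794.04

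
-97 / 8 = -12.12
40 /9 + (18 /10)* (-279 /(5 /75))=-67757 /9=-7528.56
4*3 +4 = 16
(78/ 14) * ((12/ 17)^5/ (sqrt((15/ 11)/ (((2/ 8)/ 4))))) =808704 * sqrt(165)/ 49694995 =0.21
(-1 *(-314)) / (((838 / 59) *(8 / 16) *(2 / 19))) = 175997 / 419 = 420.04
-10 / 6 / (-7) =5 / 21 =0.24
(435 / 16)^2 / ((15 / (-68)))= -214455 / 64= -3350.86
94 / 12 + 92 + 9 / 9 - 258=-943 / 6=-157.17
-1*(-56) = 56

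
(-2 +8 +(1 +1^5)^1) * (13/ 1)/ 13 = 8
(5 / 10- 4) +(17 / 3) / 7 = -113 / 42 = -2.69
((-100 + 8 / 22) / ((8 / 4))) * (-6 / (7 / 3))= 9864 / 77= 128.10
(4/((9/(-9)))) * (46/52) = -46/13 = -3.54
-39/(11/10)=-390/11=-35.45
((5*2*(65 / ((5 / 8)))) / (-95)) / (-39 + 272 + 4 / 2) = -208 / 4465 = -0.05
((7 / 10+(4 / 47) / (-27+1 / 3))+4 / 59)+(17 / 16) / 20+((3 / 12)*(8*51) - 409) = -271693899 / 887360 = -306.18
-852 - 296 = -1148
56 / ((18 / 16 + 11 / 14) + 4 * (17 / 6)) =9408 / 2225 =4.23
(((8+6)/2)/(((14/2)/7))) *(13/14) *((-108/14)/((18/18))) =-351/7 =-50.14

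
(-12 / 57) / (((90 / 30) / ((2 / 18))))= -4 / 513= -0.01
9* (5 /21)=15 /7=2.14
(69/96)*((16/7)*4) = 46/7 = 6.57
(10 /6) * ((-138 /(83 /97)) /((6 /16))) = -178480 /249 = -716.79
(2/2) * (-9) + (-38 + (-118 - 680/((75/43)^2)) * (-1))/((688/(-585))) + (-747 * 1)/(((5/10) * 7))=-7231703/15050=-480.51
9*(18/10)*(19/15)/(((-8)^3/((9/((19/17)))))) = -4131/12800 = -0.32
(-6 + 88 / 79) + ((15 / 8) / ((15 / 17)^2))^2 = 1039759 / 1137600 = 0.91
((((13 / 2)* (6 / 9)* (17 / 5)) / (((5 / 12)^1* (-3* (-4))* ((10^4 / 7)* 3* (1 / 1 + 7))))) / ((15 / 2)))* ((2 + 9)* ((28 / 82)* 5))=119119 / 553500000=0.00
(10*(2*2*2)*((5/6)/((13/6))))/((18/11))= 2200/117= 18.80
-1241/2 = -620.50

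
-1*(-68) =68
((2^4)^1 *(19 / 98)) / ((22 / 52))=3952 / 539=7.33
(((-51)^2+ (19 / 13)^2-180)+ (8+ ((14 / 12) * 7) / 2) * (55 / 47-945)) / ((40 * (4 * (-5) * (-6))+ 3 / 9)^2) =-642058620 / 1647289246343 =-0.00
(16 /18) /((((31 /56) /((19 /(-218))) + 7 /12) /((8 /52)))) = -4256 /179517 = -0.02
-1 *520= -520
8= 8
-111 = -111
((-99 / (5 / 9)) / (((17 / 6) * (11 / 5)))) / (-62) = 243 / 527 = 0.46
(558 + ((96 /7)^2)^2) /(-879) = -28758138 /703493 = -40.88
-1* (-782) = 782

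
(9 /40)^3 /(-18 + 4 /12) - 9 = -30530187 /3392000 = -9.00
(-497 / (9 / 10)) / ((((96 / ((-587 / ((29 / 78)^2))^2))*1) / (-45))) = 3301488381739275 / 707281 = 4667859566.06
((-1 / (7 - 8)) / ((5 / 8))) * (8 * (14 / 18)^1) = 448 / 45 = 9.96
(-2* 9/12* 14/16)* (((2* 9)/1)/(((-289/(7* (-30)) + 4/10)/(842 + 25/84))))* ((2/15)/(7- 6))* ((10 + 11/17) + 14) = -1867666941/50728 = -36817.28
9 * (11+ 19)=270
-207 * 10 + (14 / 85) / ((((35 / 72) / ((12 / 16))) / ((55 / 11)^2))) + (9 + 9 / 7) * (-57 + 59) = -243126 / 119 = -2043.08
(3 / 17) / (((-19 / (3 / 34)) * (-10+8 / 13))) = 117 / 1339804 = 0.00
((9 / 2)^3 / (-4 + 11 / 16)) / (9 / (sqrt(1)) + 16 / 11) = -16038 / 6095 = -2.63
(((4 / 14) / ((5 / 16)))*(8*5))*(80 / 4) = 5120 / 7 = 731.43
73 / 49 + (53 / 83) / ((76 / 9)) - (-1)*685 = 212211877 / 309092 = 686.57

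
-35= -35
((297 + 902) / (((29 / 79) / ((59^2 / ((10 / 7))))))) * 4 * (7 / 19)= 32312932498 / 2755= 11728832.12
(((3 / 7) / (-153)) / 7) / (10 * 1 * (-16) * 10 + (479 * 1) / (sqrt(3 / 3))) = 0.00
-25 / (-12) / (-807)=-25 / 9684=-0.00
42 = 42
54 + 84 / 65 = 55.29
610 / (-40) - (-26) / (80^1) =-597 / 40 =-14.92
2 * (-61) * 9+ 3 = -1095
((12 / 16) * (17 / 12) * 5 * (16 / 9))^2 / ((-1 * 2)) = -7225 / 162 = -44.60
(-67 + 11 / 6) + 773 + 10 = 4307 / 6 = 717.83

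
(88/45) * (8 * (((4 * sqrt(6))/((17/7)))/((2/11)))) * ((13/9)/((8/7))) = 438.75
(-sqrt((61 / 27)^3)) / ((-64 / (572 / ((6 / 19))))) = 165737 * sqrt(183) / 23328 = 96.11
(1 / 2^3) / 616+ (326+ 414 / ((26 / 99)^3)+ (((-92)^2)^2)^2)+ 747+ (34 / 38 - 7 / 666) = 351561419457406354914901331 / 68501264832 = 5132188731399545.13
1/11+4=45/11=4.09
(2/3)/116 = 1/174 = 0.01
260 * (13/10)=338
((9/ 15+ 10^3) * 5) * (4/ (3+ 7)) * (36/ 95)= 360216/ 475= 758.35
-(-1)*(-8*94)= -752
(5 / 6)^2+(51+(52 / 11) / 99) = 225389 / 4356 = 51.74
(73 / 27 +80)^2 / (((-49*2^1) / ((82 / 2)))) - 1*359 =-4695623 / 1458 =-3220.59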